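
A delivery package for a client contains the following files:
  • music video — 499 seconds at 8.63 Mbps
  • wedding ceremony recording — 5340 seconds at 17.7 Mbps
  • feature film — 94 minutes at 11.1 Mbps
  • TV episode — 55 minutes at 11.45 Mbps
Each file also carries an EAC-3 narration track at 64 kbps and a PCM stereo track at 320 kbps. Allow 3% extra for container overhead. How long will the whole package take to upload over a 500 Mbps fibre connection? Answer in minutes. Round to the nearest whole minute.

Audio total: 64 + 320 = 384 kbps = 0.384 Mbps.
music video: 9.014 Mbps × 499 s × 1.03 = 4632.9 Mb
wedding ceremony recording: 18.084 Mbps × 5340 s × 1.03 = 99465.6 Mb
feature film: 11.484 Mbps × 5640 s × 1.03 = 66712.9 Mb
TV episode: 11.834 Mbps × 3300 s × 1.03 = 40223.8 Mb
Total: 211035.2 Mb = 26379.4 MB.
At 500 Mbps: 211035.2 / 500 = 422 s ≈ 7.03 minutes.

7 minutes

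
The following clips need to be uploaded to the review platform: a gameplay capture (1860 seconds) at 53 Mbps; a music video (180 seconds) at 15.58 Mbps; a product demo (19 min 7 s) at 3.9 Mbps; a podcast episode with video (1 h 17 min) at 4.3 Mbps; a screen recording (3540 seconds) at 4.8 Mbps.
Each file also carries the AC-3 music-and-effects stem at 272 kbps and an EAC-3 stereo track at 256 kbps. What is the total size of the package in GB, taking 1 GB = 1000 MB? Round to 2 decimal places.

18.59 GB

Audio total: 272 + 256 = 528 kbps = 0.528 Mbps.
gameplay capture: 53.528 Mbps × 1860 s = 99562.1 Mb
music video: 16.108 Mbps × 180 s = 2899.4 Mb
product demo: 4.428 Mbps × 1147 s = 5078.9 Mb
podcast episode with video: 4.828 Mbps × 4620 s = 22305.4 Mb
screen recording: 5.328 Mbps × 3540 s = 18861.1 Mb
Total: 148706.9 Mb = 18588.4 MB.
= 18.59 GB.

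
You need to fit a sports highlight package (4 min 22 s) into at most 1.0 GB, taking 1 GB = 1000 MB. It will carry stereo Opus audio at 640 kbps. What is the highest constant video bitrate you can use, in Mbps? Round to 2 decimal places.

Budget: 1.0 GB = 8000.0 Mb.
4 min 22 s = 262 s
Total bitrate budget: 8000.0 Mb / 262 s = 30.534 Mbps.
Audio: 640 kbps = 0.640 Mbps.
Video: 30.534 − 0.640 = 29.894 Mbps.

29.89 Mbps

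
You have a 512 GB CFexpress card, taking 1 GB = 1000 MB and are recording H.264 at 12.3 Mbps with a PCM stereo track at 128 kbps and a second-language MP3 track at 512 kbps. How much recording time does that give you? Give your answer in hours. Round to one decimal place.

87.9 hours

Audio total: 128 + 512 = 640 kbps = 0.640 Mbps.
Total bitrate: 12.3 + 0.640 = 12.940 Mbps.
Capacity: 512 GB = 4,096,000 Mb.
Recording time: 4,096,000 / 12.940 = 316,538 s ≈ 87.9 hours.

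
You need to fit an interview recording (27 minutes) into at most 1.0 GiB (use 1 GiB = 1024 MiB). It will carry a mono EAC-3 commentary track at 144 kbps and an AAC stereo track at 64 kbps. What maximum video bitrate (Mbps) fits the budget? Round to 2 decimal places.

5.09 Mbps

Budget: 1.0 GiB = 8589.9 Mb.
27 min = 1620 s
Total bitrate budget: 8589.9 Mb / 1620 s = 5.302 Mbps.
Audio total: 144 + 64 = 208 kbps = 0.208 Mbps.
Video: 5.302 − 0.208 = 5.094 Mbps.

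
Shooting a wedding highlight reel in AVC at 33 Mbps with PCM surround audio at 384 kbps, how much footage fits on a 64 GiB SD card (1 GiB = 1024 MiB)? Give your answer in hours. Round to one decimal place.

Audio: 384 kbps = 0.384 Mbps.
Total bitrate: 33 + 0.384 = 33.384 Mbps.
Capacity: 64 GiB = 549,756 Mb.
Recording time: 549,756 / 33.384 = 16,468 s ≈ 4.57 hours.

4.6 hours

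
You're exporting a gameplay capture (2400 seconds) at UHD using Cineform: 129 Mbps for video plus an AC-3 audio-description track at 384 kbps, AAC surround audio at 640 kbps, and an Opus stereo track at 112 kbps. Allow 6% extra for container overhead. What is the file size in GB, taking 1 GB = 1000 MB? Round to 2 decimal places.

Audio total: 384 + 640 + 112 = 1136 kbps = 1.136 Mbps.
Total bitrate: 129 + 1.136 = 130.136 Mbps.
Stream data: 130.136 Mbps × 2400 s = 312326.4 Mb.
With 6% container overhead: ×1.06.
331,066 Mb ÷ 8 = 41,383 MB → 41.38 GB.

41.38 GB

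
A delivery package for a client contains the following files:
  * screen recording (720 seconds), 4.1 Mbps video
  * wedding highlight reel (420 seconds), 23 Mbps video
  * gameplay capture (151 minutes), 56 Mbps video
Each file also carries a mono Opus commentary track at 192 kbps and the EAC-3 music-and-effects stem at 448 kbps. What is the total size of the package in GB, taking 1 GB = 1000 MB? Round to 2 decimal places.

Audio total: 192 + 448 = 640 kbps = 0.640 Mbps.
screen recording: 4.740 Mbps × 720 s = 3412.8 Mb
wedding highlight reel: 23.640 Mbps × 420 s = 9928.8 Mb
gameplay capture: 56.640 Mbps × 9060 s = 513158.4 Mb
Total: 526500.0 Mb = 65812.5 MB.
= 65.81 GB.

65.81 GB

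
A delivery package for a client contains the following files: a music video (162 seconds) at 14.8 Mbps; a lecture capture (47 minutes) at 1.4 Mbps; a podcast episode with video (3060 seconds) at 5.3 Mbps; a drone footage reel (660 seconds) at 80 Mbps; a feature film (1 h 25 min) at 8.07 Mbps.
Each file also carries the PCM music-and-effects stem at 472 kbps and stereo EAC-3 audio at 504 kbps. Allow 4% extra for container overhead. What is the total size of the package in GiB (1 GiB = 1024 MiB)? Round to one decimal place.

15.5 GiB

Audio total: 472 + 504 = 976 kbps = 0.976 Mbps.
music video: 15.776 Mbps × 162 s × 1.04 = 2657.9 Mb
lecture capture: 2.376 Mbps × 2820 s × 1.04 = 6968.3 Mb
podcast episode with video: 6.276 Mbps × 3060 s × 1.04 = 19972.7 Mb
drone footage reel: 80.976 Mbps × 660 s × 1.04 = 55581.9 Mb
feature film: 9.046 Mbps × 5100 s × 1.04 = 47980.0 Mb
Total: 133160.9 Mb = 16645.1 MB.
= 15.50 GiB.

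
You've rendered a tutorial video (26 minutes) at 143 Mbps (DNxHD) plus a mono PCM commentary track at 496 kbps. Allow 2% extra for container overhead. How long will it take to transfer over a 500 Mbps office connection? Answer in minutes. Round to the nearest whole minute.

26 min = 1560 s
Audio: 496 kbps = 0.496 Mbps.
Total bitrate: 143.496 Mbps.
File: 143.496 Mbps × 1560 s = 223853.8 Mb.
With 2% container overhead: ×1.02. → 228330.8 Mb.
At 500 Mbps: 228330.8 / 500 = 456.7 s ≈ 7.61 minutes.

8 minutes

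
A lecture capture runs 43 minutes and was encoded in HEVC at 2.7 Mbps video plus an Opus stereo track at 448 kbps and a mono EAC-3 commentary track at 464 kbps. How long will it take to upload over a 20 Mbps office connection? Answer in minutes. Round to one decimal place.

43 min = 2580 s
Audio total: 448 + 464 = 912 kbps = 0.912 Mbps.
Total bitrate: 3.612 Mbps.
File: 3.612 Mbps × 2580 s = 9319.0 Mb.
At 20 Mbps: 9319.0 / 20 = 465.9 s ≈ 7.77 minutes.

7.8 minutes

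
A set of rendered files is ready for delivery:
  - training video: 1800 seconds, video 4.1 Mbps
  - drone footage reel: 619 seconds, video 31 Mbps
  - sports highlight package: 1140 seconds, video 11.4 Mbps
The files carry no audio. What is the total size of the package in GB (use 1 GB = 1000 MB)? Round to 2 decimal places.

4.95 GB

training video: 4.100 Mbps × 1800 s = 7380.0 Mb
drone footage reel: 31.000 Mbps × 619 s = 19189.0 Mb
sports highlight package: 11.400 Mbps × 1140 s = 12996.0 Mb
Total: 39565.0 Mb = 4945.6 MB.
= 4.946 GB.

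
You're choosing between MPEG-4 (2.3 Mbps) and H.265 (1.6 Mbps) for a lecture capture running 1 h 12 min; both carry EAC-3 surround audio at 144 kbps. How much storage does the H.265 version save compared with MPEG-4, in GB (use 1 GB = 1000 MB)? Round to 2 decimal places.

1 h 12 min = 72 min = 4320 s
Audio: 144 kbps = 0.144 Mbps.
MPEG-4: 2.444 Mbps × 4320 s = 10558.1 Mb = 1.320 GB.
H.265: 1.744 Mbps × 4320 s = 7534.1 Mb = 0.942 GB.
Saving: 1.320 − 0.942 = 0.378 GB.

0.38 GB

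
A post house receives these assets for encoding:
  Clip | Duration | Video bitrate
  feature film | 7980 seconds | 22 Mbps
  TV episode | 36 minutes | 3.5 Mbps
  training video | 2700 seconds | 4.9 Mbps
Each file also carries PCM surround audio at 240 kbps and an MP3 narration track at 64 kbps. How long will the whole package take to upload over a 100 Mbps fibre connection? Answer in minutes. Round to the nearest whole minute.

Audio total: 240 + 64 = 304 kbps = 0.304 Mbps.
feature film: 22.304 Mbps × 7980 s = 177985.9 Mb
TV episode: 3.804 Mbps × 2160 s = 8216.6 Mb
training video: 5.204 Mbps × 2700 s = 14050.8 Mb
Total: 200253.4 Mb = 25031.7 MB.
At 100 Mbps: 200253.4 / 100 = 2003 s ≈ 33.4 minutes.

33 minutes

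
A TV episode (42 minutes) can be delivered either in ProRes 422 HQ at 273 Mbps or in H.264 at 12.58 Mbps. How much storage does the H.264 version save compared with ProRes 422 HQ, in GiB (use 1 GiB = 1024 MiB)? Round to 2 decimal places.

76.40 GiB

42 min = 2520 s
ProRes 422 HQ: 273.000 Mbps × 2520 s = 687960.0 Mb = 80.089 GiB.
H.264: 12.580 Mbps × 2520 s = 31701.6 Mb = 3.691 GiB.
Saving: 80.089 − 3.691 = 76.399 GiB.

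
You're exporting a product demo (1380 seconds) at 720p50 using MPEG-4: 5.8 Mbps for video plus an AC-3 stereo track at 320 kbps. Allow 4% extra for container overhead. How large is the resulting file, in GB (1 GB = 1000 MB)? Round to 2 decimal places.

1.10 GB

Audio: 320 kbps = 0.320 Mbps.
Total bitrate: 5.8 + 0.320 = 6.120 Mbps.
Stream data: 6.120 Mbps × 1380 s = 8445.6 Mb.
With 4% container overhead: ×1.04.
8,783 Mb ÷ 8 = 1,098 MB → 1.098 GB.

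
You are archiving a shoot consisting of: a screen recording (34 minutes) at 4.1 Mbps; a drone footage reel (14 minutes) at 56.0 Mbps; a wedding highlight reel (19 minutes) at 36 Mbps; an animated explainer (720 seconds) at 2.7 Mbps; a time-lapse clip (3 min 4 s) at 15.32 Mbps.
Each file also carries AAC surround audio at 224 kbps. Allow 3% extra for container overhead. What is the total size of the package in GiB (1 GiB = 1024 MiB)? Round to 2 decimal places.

Audio: 224 kbps = 0.224 Mbps.
screen recording: 4.324 Mbps × 2040 s × 1.03 = 9085.6 Mb
drone footage reel: 56.224 Mbps × 840 s × 1.03 = 48645.0 Mb
wedding highlight reel: 36.224 Mbps × 1140 s × 1.03 = 42534.2 Mb
animated explainer: 2.924 Mbps × 720 s × 1.03 = 2168.4 Mb
time-lapse clip: 15.544 Mbps × 184 s × 1.03 = 2945.9 Mb
Total: 105379.2 Mb = 13172.4 MB.
= 12.27 GiB.

12.27 GiB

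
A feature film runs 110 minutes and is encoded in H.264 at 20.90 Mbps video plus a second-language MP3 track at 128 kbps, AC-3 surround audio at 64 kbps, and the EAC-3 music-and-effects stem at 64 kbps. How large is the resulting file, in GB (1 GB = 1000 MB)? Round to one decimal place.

17.5 GB

110 min = 6600 s
Audio total: 128 + 64 + 64 = 256 kbps = 0.256 Mbps.
Total bitrate: 20.90 + 0.256 = 21.156 Mbps.
Stream data: 21.156 Mbps × 6600 s = 139629.6 Mb.
139,630 Mb ÷ 8 = 17,454 MB → 17.45 GB.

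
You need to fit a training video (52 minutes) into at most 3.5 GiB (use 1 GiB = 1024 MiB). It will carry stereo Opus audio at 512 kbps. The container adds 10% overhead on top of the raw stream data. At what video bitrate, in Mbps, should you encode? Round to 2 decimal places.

Budget: 3.5 GiB = 30064.8 Mb.
Stream payload after overhead: 30064.8 / 1.10 = 27331.6 Mb.
52 min = 3120 s
Total bitrate budget: 27331.6 Mb / 3120 s = 8.760 Mbps.
Audio: 512 kbps = 0.512 Mbps.
Video: 8.760 − 0.512 = 8.248 Mbps.

8.25 Mbps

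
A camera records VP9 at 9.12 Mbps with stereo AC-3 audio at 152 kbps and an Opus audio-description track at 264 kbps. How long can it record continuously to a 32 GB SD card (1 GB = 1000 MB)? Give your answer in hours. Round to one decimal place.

7.5 hours

Audio total: 152 + 264 = 416 kbps = 0.416 Mbps.
Total bitrate: 9.12 + 0.416 = 9.536 Mbps.
Capacity: 32 GB = 256,000 Mb.
Recording time: 256,000 / 9.536 = 26,846 s ≈ 7.46 hours.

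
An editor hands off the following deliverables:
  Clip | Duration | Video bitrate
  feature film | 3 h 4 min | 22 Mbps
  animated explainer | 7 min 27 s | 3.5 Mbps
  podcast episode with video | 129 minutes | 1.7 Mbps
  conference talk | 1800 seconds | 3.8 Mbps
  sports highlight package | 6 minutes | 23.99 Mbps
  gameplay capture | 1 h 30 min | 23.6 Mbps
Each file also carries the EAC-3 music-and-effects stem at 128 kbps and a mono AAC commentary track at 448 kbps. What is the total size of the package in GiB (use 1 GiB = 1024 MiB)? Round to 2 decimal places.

Audio total: 128 + 448 = 576 kbps = 0.576 Mbps.
feature film: 22.576 Mbps × 11040 s = 249239.0 Mb
animated explainer: 4.076 Mbps × 447 s = 1822.0 Mb
podcast episode with video: 2.276 Mbps × 7740 s = 17616.2 Mb
conference talk: 4.376 Mbps × 1800 s = 7876.8 Mb
sports highlight package: 24.566 Mbps × 360 s = 8843.8 Mb
gameplay capture: 24.176 Mbps × 5400 s = 130550.4 Mb
Total: 415948.2 Mb = 51993.5 MB.
= 48.42 GiB.

48.42 GiB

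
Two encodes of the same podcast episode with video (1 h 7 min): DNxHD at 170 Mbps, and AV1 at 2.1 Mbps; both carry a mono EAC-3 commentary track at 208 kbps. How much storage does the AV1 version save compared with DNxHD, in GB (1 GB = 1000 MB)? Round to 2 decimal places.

84.37 GB

1 h 7 min = 67 min = 4020 s
Audio: 208 kbps = 0.208 Mbps.
DNxHD: 170.208 Mbps × 4020 s = 684236.2 Mb = 85.530 GB.
AV1: 2.308 Mbps × 4020 s = 9278.2 Mb = 1.160 GB.
Saving: 85.530 − 1.160 = 84.370 GB.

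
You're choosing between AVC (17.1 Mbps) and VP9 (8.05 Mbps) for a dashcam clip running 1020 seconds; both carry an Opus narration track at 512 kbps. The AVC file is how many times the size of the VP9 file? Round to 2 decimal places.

Audio: 512 kbps = 0.512 Mbps.
AVC: 17.612 Mbps × 1020 s = 17964.2 Mb = 2.246 GB.
VP9: 8.562 Mbps × 1020 s = 8733.2 Mb = 1.092 GB.
Ratio: 2.246 / 1.092 = 2.057.

2.06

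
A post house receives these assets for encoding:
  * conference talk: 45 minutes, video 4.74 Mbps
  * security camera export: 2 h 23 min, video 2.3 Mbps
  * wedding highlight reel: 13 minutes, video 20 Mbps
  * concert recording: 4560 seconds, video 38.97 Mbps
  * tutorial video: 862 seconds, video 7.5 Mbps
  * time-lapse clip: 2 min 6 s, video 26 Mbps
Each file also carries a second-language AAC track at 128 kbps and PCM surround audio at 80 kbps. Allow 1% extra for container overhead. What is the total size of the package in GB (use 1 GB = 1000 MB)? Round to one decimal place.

Audio total: 128 + 80 = 208 kbps = 0.208 Mbps.
conference talk: 4.948 Mbps × 2700 s × 1.01 = 13493.2 Mb
security camera export: 2.508 Mbps × 8580 s × 1.01 = 21733.8 Mb
wedding highlight reel: 20.208 Mbps × 780 s × 1.01 = 15919.9 Mb
concert recording: 39.178 Mbps × 4560 s × 1.01 = 180438.2 Mb
tutorial video: 7.708 Mbps × 862 s × 1.01 = 6710.7 Mb
time-lapse clip: 26.208 Mbps × 126 s × 1.01 = 3335.2 Mb
Total: 241631.1 Mb = 30203.9 MB.
= 30.20 GB.

30.2 GB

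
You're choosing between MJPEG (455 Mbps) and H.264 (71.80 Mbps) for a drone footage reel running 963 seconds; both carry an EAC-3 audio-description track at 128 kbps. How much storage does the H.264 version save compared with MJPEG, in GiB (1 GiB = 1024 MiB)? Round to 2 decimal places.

Audio: 128 kbps = 0.128 Mbps.
MJPEG: 455.128 Mbps × 963 s = 438288.3 Mb = 51.023 GiB.
H.264: 71.928 Mbps × 963 s = 69266.7 Mb = 8.064 GiB.
Saving: 51.023 − 8.064 = 42.960 GiB.

42.96 GiB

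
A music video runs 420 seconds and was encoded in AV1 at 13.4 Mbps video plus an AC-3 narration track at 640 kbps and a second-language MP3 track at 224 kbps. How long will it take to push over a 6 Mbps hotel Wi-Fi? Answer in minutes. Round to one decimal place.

Audio total: 640 + 224 = 864 kbps = 0.864 Mbps.
Total bitrate: 14.264 Mbps.
File: 14.264 Mbps × 420 s = 5990.9 Mb.
At 6 Mbps: 5990.9 / 6 = 998.5 s ≈ 16.6 minutes.

16.6 minutes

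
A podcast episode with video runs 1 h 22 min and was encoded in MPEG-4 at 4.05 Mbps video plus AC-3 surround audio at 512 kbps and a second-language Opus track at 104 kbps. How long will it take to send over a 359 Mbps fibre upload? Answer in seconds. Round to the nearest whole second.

64 seconds

1 h 22 min = 82 min = 4920 s
Audio total: 512 + 104 = 616 kbps = 0.616 Mbps.
Total bitrate: 4.666 Mbps.
File: 4.666 Mbps × 4920 s = 22956.7 Mb.
At 359 Mbps: 22956.7 / 359 = 63.9 s ≈ 63.9 seconds.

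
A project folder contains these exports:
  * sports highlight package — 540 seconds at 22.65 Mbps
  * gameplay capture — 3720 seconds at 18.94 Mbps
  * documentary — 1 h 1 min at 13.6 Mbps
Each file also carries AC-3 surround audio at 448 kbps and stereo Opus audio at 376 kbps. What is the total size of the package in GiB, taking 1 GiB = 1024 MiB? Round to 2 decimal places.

16.18 GiB

Audio total: 448 + 376 = 824 kbps = 0.824 Mbps.
sports highlight package: 23.474 Mbps × 540 s = 12676.0 Mb
gameplay capture: 19.764 Mbps × 3720 s = 73522.1 Mb
documentary: 14.424 Mbps × 3660 s = 52791.8 Mb
Total: 138989.9 Mb = 17373.7 MB.
= 16.18 GiB.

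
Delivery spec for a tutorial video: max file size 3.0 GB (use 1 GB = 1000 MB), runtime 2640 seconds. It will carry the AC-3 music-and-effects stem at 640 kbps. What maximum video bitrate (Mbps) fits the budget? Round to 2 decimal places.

Budget: 3.0 GB = 24000.0 Mb.
Total bitrate budget: 24000.0 Mb / 2640 s = 9.091 Mbps.
Audio: 640 kbps = 0.640 Mbps.
Video: 9.091 − 0.640 = 8.451 Mbps.

8.45 Mbps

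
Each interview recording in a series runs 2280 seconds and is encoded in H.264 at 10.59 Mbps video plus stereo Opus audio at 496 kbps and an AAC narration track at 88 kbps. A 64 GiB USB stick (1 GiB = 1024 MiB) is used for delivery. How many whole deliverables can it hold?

Audio total: 496 + 88 = 584 kbps = 0.584 Mbps.
Total bitrate: 11.174 Mbps.
Per item: 11.174 Mbps × 2280 s = 25,477 Mb = 3,185 MB.
Capacity: 64 GiB = 549,756 Mb; 21.58 items → 21 complete.

21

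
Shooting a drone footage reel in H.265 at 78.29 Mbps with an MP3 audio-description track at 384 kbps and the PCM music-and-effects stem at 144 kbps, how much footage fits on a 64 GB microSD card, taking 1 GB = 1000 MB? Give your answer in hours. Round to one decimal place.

1.8 hours

Audio total: 384 + 144 = 528 kbps = 0.528 Mbps.
Total bitrate: 78.29 + 0.528 = 78.818 Mbps.
Capacity: 64 GB = 512,000 Mb.
Recording time: 512,000 / 78.818 = 6,496 s ≈ 1.80 hours.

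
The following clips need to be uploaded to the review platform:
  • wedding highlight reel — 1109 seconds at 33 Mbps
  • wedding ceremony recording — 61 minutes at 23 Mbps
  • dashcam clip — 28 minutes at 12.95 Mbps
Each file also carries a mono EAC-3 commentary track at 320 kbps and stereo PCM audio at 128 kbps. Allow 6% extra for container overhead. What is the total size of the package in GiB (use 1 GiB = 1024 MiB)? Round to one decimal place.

17.9 GiB

Audio total: 320 + 128 = 448 kbps = 0.448 Mbps.
wedding highlight reel: 33.448 Mbps × 1109 s × 1.06 = 39319.5 Mb
wedding ceremony recording: 23.448 Mbps × 3660 s × 1.06 = 90968.9 Mb
dashcam clip: 13.398 Mbps × 1680 s × 1.06 = 23859.2 Mb
Total: 154147.5 Mb = 19268.4 MB.
= 17.95 GiB.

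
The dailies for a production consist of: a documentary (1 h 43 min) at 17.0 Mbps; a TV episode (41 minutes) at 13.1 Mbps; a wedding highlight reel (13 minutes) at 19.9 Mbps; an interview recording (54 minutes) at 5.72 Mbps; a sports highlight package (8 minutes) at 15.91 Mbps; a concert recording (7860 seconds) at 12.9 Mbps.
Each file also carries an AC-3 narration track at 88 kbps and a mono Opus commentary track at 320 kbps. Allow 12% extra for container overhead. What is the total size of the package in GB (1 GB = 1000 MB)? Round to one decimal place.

Audio total: 88 + 320 = 408 kbps = 0.408 Mbps.
documentary: 17.408 Mbps × 6180 s × 1.12 = 120491.2 Mb
TV episode: 13.508 Mbps × 2460 s × 1.12 = 37217.2 Mb
wedding highlight reel: 20.308 Mbps × 780 s × 1.12 = 17741.1 Mb
interview recording: 6.128 Mbps × 3240 s × 1.12 = 22237.3 Mb
sports highlight package: 16.318 Mbps × 480 s × 1.12 = 8772.6 Mb
concert recording: 13.308 Mbps × 7860 s × 1.12 = 117153.0 Mb
Total: 323612.4 Mb = 40451.5 MB.
= 40.45 GB.

40.5 GB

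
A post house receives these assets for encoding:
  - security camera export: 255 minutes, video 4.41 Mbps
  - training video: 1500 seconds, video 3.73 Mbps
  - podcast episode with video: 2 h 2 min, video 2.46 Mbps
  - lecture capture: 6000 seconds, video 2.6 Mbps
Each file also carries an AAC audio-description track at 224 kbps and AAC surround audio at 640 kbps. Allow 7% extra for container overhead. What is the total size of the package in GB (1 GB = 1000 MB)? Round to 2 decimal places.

17.75 GB

Audio total: 224 + 640 = 864 kbps = 0.864 Mbps.
security camera export: 5.274 Mbps × 15300 s × 1.07 = 86340.7 Mb
training video: 4.594 Mbps × 1500 s × 1.07 = 7373.4 Mb
podcast episode with video: 3.324 Mbps × 7320 s × 1.07 = 26034.9 Mb
lecture capture: 3.464 Mbps × 6000 s × 1.07 = 22238.9 Mb
Total: 141987.8 Mb = 17748.5 MB.
= 17.75 GB.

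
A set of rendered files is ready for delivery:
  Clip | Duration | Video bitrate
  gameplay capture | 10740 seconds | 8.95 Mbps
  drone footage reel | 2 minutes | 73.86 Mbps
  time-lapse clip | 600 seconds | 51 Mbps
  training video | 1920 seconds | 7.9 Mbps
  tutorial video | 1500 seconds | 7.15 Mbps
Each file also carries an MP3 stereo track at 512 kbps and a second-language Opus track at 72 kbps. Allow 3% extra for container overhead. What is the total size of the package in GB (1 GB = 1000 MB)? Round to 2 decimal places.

Audio total: 512 + 72 = 584 kbps = 0.584 Mbps.
gameplay capture: 9.534 Mbps × 10740 s × 1.03 = 105467.0 Mb
drone footage reel: 74.444 Mbps × 120 s × 1.03 = 9201.3 Mb
time-lapse clip: 51.584 Mbps × 600 s × 1.03 = 31878.9 Mb
training video: 8.484 Mbps × 1920 s × 1.03 = 16778.0 Mb
tutorial video: 7.734 Mbps × 1500 s × 1.03 = 11949.0 Mb
Total: 175274.2 Mb = 21909.3 MB.
= 21.91 GB.

21.91 GB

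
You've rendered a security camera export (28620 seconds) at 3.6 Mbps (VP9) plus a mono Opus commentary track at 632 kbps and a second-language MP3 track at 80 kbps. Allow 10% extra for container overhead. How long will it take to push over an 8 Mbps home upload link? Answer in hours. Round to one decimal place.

4.7 hours

Audio total: 632 + 80 = 712 kbps = 0.712 Mbps.
Total bitrate: 4.312 Mbps.
File: 4.312 Mbps × 28620 s = 123409.4 Mb.
With 10% container overhead: ×1.10. → 135750.4 Mb.
At 8 Mbps: 135750.4 / 8 = 16968.8 s ≈ 4.71 hours.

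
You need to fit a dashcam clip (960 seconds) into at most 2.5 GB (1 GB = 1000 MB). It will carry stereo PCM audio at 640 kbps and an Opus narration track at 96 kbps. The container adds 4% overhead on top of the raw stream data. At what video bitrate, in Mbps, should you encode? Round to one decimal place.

19.3 Mbps

Budget: 2.5 GB = 20000.0 Mb.
Stream payload after overhead: 20000.0 / 1.04 = 19230.8 Mb.
Total bitrate budget: 19230.8 Mb / 960 s = 20.032 Mbps.
Audio total: 640 + 96 = 736 kbps = 0.736 Mbps.
Video: 20.032 − 0.736 = 19.296 Mbps.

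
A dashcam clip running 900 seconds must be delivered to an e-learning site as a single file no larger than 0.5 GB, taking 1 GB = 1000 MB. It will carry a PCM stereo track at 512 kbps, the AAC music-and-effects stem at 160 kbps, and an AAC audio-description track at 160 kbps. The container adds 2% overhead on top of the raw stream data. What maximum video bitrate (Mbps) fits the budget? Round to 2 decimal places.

3.53 Mbps

Budget: 0.5 GB = 4000.0 Mb.
Stream payload after overhead: 4000.0 / 1.02 = 3921.6 Mb.
Total bitrate budget: 3921.6 Mb / 900 s = 4.357 Mbps.
Audio total: 512 + 160 + 160 = 832 kbps = 0.832 Mbps.
Video: 4.357 − 0.832 = 3.525 Mbps.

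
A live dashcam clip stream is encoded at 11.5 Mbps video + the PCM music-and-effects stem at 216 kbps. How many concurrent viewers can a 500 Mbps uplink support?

42

Audio: 216 kbps = 0.216 Mbps.
Per-viewer media rate: 11.716 Mbps.
500 Mbps = 500.0 Mbps; 500.0 / 11.716 = 42.68 → 42 viewers.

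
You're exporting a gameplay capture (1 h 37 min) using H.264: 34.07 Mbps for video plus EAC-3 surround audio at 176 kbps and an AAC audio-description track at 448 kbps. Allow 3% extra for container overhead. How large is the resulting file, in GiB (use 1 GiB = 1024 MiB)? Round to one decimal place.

1 h 37 min = 97 min = 5820 s
Audio total: 176 + 448 = 624 kbps = 0.624 Mbps.
Total bitrate: 34.07 + 0.624 = 34.694 Mbps.
Stream data: 34.694 Mbps × 5820 s = 201919.1 Mb.
With 3% container overhead: ×1.03.
207,977 Mb = 25,997,081,550 bytes ÷ 1,073,741,824 = 24.21 GiB.

24.2 GiB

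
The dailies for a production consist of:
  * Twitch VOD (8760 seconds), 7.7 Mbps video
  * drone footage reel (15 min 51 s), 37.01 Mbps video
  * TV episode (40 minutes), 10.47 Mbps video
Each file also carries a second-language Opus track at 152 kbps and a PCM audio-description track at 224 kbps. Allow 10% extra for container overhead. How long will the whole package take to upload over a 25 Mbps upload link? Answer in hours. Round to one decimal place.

1.6 hours

Audio total: 152 + 224 = 376 kbps = 0.376 Mbps.
Twitch VOD: 8.076 Mbps × 8760 s × 1.10 = 77820.3 Mb
drone footage reel: 37.386 Mbps × 951 s × 1.10 = 39109.5 Mb
TV episode: 10.846 Mbps × 2400 s × 1.10 = 28633.4 Mb
Total: 145563.3 Mb = 18195.4 MB.
At 25 Mbps: 145563.3 / 25 = 5823 s ≈ 1.62 hours.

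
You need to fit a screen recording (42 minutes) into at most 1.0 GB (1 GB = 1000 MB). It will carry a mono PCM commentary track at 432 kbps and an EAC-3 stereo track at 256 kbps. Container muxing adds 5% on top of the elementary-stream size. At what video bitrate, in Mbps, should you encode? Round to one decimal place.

2.3 Mbps

Budget: 1.0 GB = 8000.0 Mb.
Stream payload after overhead: 8000.0 / 1.05 = 7619.0 Mb.
42 min = 2520 s
Total bitrate budget: 7619.0 Mb / 2520 s = 3.023 Mbps.
Audio total: 432 + 256 = 688 kbps = 0.688 Mbps.
Video: 3.023 − 0.688 = 2.335 Mbps.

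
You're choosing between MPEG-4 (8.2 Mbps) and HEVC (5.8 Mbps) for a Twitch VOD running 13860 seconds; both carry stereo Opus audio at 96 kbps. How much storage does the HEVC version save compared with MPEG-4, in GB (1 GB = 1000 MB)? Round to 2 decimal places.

Audio: 96 kbps = 0.096 Mbps.
MPEG-4: 8.296 Mbps × 13860 s = 114982.6 Mb = 14.373 GB.
HEVC: 5.896 Mbps × 13860 s = 81718.6 Mb = 10.215 GB.
Saving: 14.373 − 10.215 = 4.158 GB.

4.16 GB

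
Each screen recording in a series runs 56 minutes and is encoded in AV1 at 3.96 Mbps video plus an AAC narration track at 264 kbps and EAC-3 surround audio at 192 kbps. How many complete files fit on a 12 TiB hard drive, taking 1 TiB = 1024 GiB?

7113

56 min = 3360 s
Audio total: 264 + 192 = 456 kbps = 0.456 Mbps.
Total bitrate: 4.416 Mbps.
Per item: 4.416 Mbps × 3360 s = 14,838 Mb = 1,855 MB.
Capacity: 12 TiB = 105,553,116 Mb; 7113.82 items → 7113 complete.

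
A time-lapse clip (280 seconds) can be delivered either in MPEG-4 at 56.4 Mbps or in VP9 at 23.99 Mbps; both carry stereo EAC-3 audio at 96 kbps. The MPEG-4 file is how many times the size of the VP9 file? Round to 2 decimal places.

2.35

Audio: 96 kbps = 0.096 Mbps.
MPEG-4: 56.496 Mbps × 280 s = 15818.9 Mb = 1.842 GiB.
VP9: 24.086 Mbps × 280 s = 6744.1 Mb = 0.785 GiB.
Ratio: 1.842 / 0.785 = 2.346.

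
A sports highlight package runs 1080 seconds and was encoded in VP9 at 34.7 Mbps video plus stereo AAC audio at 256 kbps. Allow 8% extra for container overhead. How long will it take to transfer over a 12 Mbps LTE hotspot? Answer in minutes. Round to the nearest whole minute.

57 minutes

Audio: 256 kbps = 0.256 Mbps.
Total bitrate: 34.956 Mbps.
File: 34.956 Mbps × 1080 s = 37752.5 Mb.
With 8% container overhead: ×1.08. → 40772.7 Mb.
At 12 Mbps: 40772.7 / 12 = 3397.7 s ≈ 56.6 minutes.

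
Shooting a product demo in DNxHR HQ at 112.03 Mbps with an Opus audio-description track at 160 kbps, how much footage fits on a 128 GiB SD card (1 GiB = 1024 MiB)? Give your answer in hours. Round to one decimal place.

Audio: 160 kbps = 0.160 Mbps.
Total bitrate: 112.03 + 0.160 = 112.190 Mbps.
Capacity: 128 GiB = 1,099,512 Mb.
Recording time: 1,099,512 / 112.190 = 9,800 s ≈ 2.72 hours.

2.7 hours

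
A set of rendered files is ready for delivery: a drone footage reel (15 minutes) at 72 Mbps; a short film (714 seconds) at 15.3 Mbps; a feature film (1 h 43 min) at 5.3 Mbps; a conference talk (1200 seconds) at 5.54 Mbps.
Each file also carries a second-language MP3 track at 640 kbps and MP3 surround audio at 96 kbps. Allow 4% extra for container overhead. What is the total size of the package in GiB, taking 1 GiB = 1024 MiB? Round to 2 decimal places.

Audio total: 640 + 96 = 736 kbps = 0.736 Mbps.
drone footage reel: 72.736 Mbps × 900 s × 1.04 = 68080.9 Mb
short film: 16.036 Mbps × 714 s × 1.04 = 11907.7 Mb
feature film: 6.036 Mbps × 6180 s × 1.04 = 38794.6 Mb
conference talk: 6.276 Mbps × 1200 s × 1.04 = 7832.4 Mb
Total: 126615.6 Mb = 15827.0 MB.
= 14.74 GiB.

14.74 GiB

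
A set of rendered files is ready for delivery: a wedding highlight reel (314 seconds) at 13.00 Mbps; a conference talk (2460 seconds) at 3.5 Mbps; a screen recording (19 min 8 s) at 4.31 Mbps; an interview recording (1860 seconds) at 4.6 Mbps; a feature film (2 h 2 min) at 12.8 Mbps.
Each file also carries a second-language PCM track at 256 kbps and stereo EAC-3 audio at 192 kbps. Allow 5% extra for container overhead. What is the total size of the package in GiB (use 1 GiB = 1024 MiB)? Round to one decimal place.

15.4 GiB

Audio total: 256 + 192 = 448 kbps = 0.448 Mbps.
wedding highlight reel: 13.448 Mbps × 314 s × 1.05 = 4433.8 Mb
conference talk: 3.948 Mbps × 2460 s × 1.05 = 10197.7 Mb
screen recording: 4.758 Mbps × 1148 s × 1.05 = 5735.3 Mb
interview recording: 5.048 Mbps × 1860 s × 1.05 = 9858.7 Mb
feature film: 13.248 Mbps × 7320 s × 1.05 = 101824.1 Mb
Total: 132049.7 Mb = 16506.2 MB.
= 15.37 GiB.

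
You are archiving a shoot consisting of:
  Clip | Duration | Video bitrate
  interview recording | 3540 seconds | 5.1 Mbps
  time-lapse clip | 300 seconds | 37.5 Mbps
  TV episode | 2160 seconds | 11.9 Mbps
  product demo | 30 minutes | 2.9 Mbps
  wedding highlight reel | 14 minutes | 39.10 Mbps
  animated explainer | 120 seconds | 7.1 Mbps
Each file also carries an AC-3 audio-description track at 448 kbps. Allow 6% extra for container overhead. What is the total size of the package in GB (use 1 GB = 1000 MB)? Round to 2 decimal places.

Audio: 448 kbps = 0.448 Mbps.
interview recording: 5.548 Mbps × 3540 s × 1.06 = 20818.3 Mb
time-lapse clip: 37.948 Mbps × 300 s × 1.06 = 12067.5 Mb
TV episode: 12.348 Mbps × 2160 s × 1.06 = 28272.0 Mb
product demo: 3.348 Mbps × 1800 s × 1.06 = 6388.0 Mb
wedding highlight reel: 39.548 Mbps × 840 s × 1.06 = 35213.5 Mb
animated explainer: 7.548 Mbps × 120 s × 1.06 = 960.1 Mb
Total: 103719.4 Mb = 12964.9 MB.
= 12.96 GB.

12.96 GB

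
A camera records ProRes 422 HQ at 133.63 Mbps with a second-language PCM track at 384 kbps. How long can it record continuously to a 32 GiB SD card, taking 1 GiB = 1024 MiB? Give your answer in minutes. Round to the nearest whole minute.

Audio: 384 kbps = 0.384 Mbps.
Total bitrate: 133.63 + 0.384 = 134.014 Mbps.
Capacity: 32 GiB = 274,878 Mb.
Recording time: 274,878 / 134.014 = 2,051 s ≈ 34.2 minutes.

34 minutes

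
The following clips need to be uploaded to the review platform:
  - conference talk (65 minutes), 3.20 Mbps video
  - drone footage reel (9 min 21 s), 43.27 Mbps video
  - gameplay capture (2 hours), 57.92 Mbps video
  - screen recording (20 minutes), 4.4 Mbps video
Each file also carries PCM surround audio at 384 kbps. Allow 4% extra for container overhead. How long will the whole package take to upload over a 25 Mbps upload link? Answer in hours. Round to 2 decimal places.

5.36 hours

Audio: 384 kbps = 0.384 Mbps.
conference talk: 3.584 Mbps × 3900 s × 1.04 = 14536.7 Mb
drone footage reel: 43.654 Mbps × 561 s × 1.04 = 25469.5 Mb
gameplay capture: 58.304 Mbps × 7200 s × 1.04 = 436580.4 Mb
screen recording: 4.784 Mbps × 1200 s × 1.04 = 5970.4 Mb
Total: 482557.0 Mb = 60319.6 MB.
At 25 Mbps: 482557.0 / 25 = 19302 s ≈ 5.36 hours.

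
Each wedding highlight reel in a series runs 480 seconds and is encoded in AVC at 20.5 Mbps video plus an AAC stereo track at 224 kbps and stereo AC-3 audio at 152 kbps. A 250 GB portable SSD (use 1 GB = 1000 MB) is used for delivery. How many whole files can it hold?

199

Audio total: 224 + 152 = 376 kbps = 0.376 Mbps.
Total bitrate: 20.876 Mbps.
Per item: 20.876 Mbps × 480 s = 10,020 Mb = 1,253 MB.
Capacity: 250 GB = 2,000,000 Mb; 199.59 items → 199 complete.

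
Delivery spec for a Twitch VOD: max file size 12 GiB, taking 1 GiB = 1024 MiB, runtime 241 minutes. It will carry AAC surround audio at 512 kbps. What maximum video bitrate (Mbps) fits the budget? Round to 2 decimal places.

Budget: 12 GiB = 103079.2 Mb.
241 min = 14460 s
Total bitrate budget: 103079.2 Mb / 14460 s = 7.129 Mbps.
Audio: 512 kbps = 0.512 Mbps.
Video: 7.129 − 0.512 = 6.617 Mbps.

6.62 Mbps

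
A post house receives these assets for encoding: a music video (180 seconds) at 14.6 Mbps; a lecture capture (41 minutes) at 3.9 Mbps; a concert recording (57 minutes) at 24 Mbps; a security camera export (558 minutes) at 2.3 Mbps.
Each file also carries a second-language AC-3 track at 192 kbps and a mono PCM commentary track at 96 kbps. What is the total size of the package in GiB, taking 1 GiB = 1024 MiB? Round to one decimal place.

Audio total: 192 + 96 = 288 kbps = 0.288 Mbps.
music video: 14.888 Mbps × 180 s = 2679.8 Mb
lecture capture: 4.188 Mbps × 2460 s = 10302.5 Mb
concert recording: 24.288 Mbps × 3420 s = 83065.0 Mb
security camera export: 2.588 Mbps × 33480 s = 86646.2 Mb
Total: 182693.5 Mb = 22836.7 MB.
= 21.27 GiB.

21.3 GiB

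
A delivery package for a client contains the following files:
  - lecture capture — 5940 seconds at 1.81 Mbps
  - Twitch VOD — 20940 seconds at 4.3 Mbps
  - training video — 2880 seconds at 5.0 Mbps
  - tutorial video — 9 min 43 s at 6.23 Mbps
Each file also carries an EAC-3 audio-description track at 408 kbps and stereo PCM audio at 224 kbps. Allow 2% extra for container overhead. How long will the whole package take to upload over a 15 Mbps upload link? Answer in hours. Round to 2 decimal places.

Audio total: 408 + 224 = 632 kbps = 0.632 Mbps.
lecture capture: 2.442 Mbps × 5940 s × 1.02 = 14795.6 Mb
Twitch VOD: 4.932 Mbps × 20940 s × 1.02 = 105341.6 Mb
training video: 5.632 Mbps × 2880 s × 1.02 = 16544.6 Mb
tutorial video: 6.862 Mbps × 583 s × 1.02 = 4080.6 Mb
Total: 140762.3 Mb = 17595.3 MB.
At 15 Mbps: 140762.3 / 15 = 9384 s ≈ 2.61 hours.

2.61 hours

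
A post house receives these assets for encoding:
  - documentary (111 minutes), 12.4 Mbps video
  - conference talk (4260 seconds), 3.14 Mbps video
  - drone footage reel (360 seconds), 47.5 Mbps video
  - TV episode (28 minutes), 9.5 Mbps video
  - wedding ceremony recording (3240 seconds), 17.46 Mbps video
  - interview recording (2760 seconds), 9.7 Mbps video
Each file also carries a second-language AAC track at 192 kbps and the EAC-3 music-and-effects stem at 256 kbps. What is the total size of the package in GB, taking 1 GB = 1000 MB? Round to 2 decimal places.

Audio total: 192 + 256 = 448 kbps = 0.448 Mbps.
documentary: 12.848 Mbps × 6660 s = 85567.7 Mb
conference talk: 3.588 Mbps × 4260 s = 15284.9 Mb
drone footage reel: 47.948 Mbps × 360 s = 17261.3 Mb
TV episode: 9.948 Mbps × 1680 s = 16712.6 Mb
wedding ceremony recording: 17.908 Mbps × 3240 s = 58021.9 Mb
interview recording: 10.148 Mbps × 2760 s = 28008.5 Mb
Total: 220856.9 Mb = 27607.1 MB.
= 27.61 GB.

27.61 GB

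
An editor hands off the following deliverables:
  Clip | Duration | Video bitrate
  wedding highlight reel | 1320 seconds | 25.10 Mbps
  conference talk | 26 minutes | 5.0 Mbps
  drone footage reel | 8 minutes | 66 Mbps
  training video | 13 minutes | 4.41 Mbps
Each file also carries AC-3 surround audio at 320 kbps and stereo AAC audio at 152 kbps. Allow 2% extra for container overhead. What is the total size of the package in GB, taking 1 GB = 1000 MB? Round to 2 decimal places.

9.95 GB

Audio total: 320 + 152 = 472 kbps = 0.472 Mbps.
wedding highlight reel: 25.572 Mbps × 1320 s × 1.02 = 34430.1 Mb
conference talk: 5.472 Mbps × 1560 s × 1.02 = 8707.0 Mb
drone footage reel: 66.472 Mbps × 480 s × 1.02 = 32544.7 Mb
training video: 4.882 Mbps × 780 s × 1.02 = 3884.1 Mb
Total: 79566.0 Mb = 9945.7 MB.
= 9.946 GB.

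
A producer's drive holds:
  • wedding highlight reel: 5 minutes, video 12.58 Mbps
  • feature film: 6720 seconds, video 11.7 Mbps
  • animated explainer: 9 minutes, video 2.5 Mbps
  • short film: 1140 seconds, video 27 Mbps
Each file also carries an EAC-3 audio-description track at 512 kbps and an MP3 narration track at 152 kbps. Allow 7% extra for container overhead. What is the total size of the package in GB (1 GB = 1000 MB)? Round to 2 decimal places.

Audio total: 512 + 152 = 664 kbps = 0.664 Mbps.
wedding highlight reel: 13.244 Mbps × 300 s × 1.07 = 4251.3 Mb
feature film: 12.364 Mbps × 6720 s × 1.07 = 88902.1 Mb
animated explainer: 3.164 Mbps × 540 s × 1.07 = 1828.2 Mb
short film: 27.664 Mbps × 1140 s × 1.07 = 33744.5 Mb
Total: 128726.1 Mb = 16090.8 MB.
= 16.09 GB.

16.09 GB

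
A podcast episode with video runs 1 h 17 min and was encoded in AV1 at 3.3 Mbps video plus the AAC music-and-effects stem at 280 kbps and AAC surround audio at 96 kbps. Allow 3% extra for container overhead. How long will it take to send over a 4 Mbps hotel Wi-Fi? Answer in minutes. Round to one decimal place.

72.9 minutes

1 h 17 min = 77 min = 4620 s
Audio total: 280 + 96 = 376 kbps = 0.376 Mbps.
Total bitrate: 3.676 Mbps.
File: 3.676 Mbps × 4620 s = 16983.1 Mb.
With 3% container overhead: ×1.03. → 17492.6 Mb.
At 4 Mbps: 17492.6 / 4 = 4373.2 s ≈ 72.9 minutes.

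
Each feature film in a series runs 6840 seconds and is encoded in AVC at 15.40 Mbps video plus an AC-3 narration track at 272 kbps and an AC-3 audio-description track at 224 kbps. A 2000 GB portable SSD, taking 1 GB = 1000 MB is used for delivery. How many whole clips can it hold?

147

Audio total: 272 + 224 = 496 kbps = 0.496 Mbps.
Total bitrate: 15.896 Mbps.
Per item: 15.896 Mbps × 6840 s = 108,729 Mb = 13,591 MB.
Capacity: 2000 GB = 16,000,000 Mb; 147.16 items → 147 complete.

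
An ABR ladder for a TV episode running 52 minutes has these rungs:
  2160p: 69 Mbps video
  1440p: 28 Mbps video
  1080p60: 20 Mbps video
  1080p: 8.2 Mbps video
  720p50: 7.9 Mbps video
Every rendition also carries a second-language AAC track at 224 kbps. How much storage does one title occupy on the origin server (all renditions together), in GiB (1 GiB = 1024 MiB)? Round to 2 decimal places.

48.75 GiB

52 min = 3120 s
Audio: 224 kbps = 0.224 Mbps.
Sum of rendition bitrates: (69+0.224) + (28+0.224) + (20+0.224) + (8.2+0.224) + (7.9+0.224) = 134.220 Mbps.
× 3120 s = 418,766 Mb = 52,346 MB = 48.75 GiB.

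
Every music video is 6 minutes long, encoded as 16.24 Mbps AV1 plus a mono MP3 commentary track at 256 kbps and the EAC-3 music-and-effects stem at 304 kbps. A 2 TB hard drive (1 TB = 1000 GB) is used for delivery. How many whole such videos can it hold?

6 min = 360 s
Audio total: 256 + 304 = 560 kbps = 0.560 Mbps.
Total bitrate: 16.800 Mbps.
Per item: 16.800 Mbps × 360 s = 6,048 Mb = 756.0 MB.
Capacity: 2 TB = 16,000,000 Mb; 2645.50 items → 2645 complete.

2645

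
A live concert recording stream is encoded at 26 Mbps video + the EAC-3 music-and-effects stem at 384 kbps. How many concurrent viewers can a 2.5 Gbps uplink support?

94

Audio: 384 kbps = 0.384 Mbps.
Per-viewer media rate: 26.384 Mbps.
2.5 Gbps = 2,500 Mbps; 2,500 / 26.384 = 94.75 → 94 viewers.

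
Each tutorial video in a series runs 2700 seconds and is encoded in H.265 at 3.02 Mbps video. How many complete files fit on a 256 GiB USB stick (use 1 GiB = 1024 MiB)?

269

Per item: 3.020 Mbps × 2700 s = 8,154 Mb = 1,019 MB.
Capacity: 256 GiB = 2,199,023 Mb; 269.69 items → 269 complete.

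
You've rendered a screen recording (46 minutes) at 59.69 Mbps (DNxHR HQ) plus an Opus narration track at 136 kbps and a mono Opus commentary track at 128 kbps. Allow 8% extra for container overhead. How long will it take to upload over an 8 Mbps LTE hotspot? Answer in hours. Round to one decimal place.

46 min = 2760 s
Audio total: 136 + 128 = 264 kbps = 0.264 Mbps.
Total bitrate: 59.954 Mbps.
File: 59.954 Mbps × 2760 s = 165473.0 Mb.
With 8% container overhead: ×1.08. → 178710.9 Mb.
At 8 Mbps: 178710.9 / 8 = 22338.9 s ≈ 6.21 hours.

6.2 hours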